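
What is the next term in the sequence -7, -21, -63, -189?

Ratios: -21 / -7 = 3.0
This is a geometric sequence with common ratio r = 3.
Next term = -189 * 3 = -567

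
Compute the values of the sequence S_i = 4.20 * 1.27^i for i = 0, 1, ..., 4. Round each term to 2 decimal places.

This is a geometric sequence.
i=0: S_0 = 4.2 * 1.27^0 = 4.2
i=1: S_1 = 4.2 * 1.27^1 ≈ 5.33
i=2: S_2 = 4.2 * 1.27^2 ≈ 6.77
i=3: S_3 = 4.2 * 1.27^3 ≈ 8.6
i=4: S_4 = 4.2 * 1.27^4 ≈ 10.93
The first 5 terms are: [4.2, 5.33, 6.77, 8.6, 10.93]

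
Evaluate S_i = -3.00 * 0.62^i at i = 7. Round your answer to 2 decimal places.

S_7 = -3.0 * 0.62^7 ≈ -3.0 * 0.0352 ≈ -0.11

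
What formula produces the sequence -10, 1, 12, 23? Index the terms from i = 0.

Check differences: 1 - -10 = 11
12 - 1 = 11
Common difference d = 11.
First term a = -10.
Formula: S_i = -10 + 11*i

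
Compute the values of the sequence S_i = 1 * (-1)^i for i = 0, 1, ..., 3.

This is a geometric sequence.
i=0: S_0 = 1 * (-1)^0 = 1
i=1: S_1 = 1 * (-1)^1 = -1
i=2: S_2 = 1 * (-1)^2 = 1
i=3: S_3 = 1 * (-1)^3 = -1
The first 4 terms are: [1, -1, 1, -1]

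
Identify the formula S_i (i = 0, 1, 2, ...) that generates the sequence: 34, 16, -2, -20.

Check differences: 16 - 34 = -18
-2 - 16 = -18
Common difference d = -18.
First term a = 34.
Formula: S_i = 34 - 18*i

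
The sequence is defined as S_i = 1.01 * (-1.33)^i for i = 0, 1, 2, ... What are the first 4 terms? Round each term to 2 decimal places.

This is a geometric sequence.
i=0: S_0 = 1.01 * (-1.33)^0 = 1.01
i=1: S_1 = 1.01 * (-1.33)^1 ≈ -1.34
i=2: S_2 = 1.01 * (-1.33)^2 ≈ 1.79
i=3: S_3 = 1.01 * (-1.33)^3 ≈ -2.38
The first 4 terms are: [1.01, -1.34, 1.79, -2.38]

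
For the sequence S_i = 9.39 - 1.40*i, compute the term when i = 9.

S_9 = 9.39 + -1.4*9 = 9.39 + -12.6 = -3.21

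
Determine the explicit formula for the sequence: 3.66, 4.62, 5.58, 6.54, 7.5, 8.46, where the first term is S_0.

Check differences: 4.62 - 3.66 = 0.96
5.58 - 4.62 = 0.96
Common difference d = 0.96.
First term a = 3.66.
Formula: S_i = 3.66 + 0.96*i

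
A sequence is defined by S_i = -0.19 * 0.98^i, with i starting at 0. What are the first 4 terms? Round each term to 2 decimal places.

This is a geometric sequence.
i=0: S_0 = -0.19 * 0.98^0 = -0.19
i=1: S_1 = -0.19 * 0.98^1 ≈ -0.19
i=2: S_2 = -0.19 * 0.98^2 ≈ -0.18
i=3: S_3 = -0.19 * 0.98^3 ≈ -0.18
The first 4 terms are: [-0.19, -0.19, -0.18, -0.18]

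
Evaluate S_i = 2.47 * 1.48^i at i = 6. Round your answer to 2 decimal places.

S_6 = 2.47 * 1.48^6 ≈ 2.47 * 10.5092 ≈ 25.96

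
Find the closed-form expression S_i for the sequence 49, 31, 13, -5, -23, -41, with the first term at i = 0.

Check differences: 31 - 49 = -18
13 - 31 = -18
Common difference d = -18.
First term a = 49.
Formula: S_i = 49 - 18*i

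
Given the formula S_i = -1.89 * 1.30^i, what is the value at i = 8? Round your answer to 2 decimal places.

S_8 = -1.89 * 1.3^8 ≈ -1.89 * 8.1573 ≈ -15.42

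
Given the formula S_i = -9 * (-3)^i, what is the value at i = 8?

S_8 = -9 * (-3)^8 = -9 * 6561 = -59049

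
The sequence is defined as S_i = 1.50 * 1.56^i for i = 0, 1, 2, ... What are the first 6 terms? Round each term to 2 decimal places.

This is a geometric sequence.
i=0: S_0 = 1.5 * 1.56^0 = 1.5
i=1: S_1 = 1.5 * 1.56^1 = 2.34
i=2: S_2 = 1.5 * 1.56^2 ≈ 3.65
i=3: S_3 = 1.5 * 1.56^3 ≈ 5.69
i=4: S_4 = 1.5 * 1.56^4 ≈ 8.88
i=5: S_5 = 1.5 * 1.56^5 ≈ 13.86
The first 6 terms are: [1.5, 2.34, 3.65, 5.69, 8.88, 13.86]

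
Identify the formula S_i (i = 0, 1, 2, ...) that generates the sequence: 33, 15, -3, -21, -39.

Check differences: 15 - 33 = -18
-3 - 15 = -18
Common difference d = -18.
First term a = 33.
Formula: S_i = 33 - 18*i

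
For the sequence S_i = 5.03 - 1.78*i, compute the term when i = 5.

S_5 = 5.03 + -1.78*5 = 5.03 + -8.9 = -3.87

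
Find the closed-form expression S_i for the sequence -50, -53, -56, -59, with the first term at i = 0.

Check differences: -53 - -50 = -3
-56 - -53 = -3
Common difference d = -3.
First term a = -50.
Formula: S_i = -50 - 3*i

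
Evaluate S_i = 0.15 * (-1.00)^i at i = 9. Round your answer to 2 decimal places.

S_9 = 0.15 * (-1.0)^9 = 0.15 * -1 = -0.15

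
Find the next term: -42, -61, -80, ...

Differences: -61 - -42 = -19
This is an arithmetic sequence with common difference d = -19.
Next term = -80 + -19 = -99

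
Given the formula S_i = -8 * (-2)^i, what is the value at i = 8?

S_8 = -8 * (-2)^8 = -8 * 256 = -2048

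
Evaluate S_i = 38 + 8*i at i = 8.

S_8 = 38 + 8*8 = 38 + 64 = 102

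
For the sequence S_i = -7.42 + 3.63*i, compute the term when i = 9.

S_9 = -7.42 + 3.63*9 = -7.42 + 32.67 = 25.25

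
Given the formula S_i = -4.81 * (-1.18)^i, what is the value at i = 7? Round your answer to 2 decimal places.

S_7 = -4.81 * (-1.18)^7 ≈ -4.81 * -3.1855 ≈ 15.32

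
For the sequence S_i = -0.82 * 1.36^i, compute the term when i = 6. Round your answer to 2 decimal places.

S_6 = -0.82 * 1.36^6 ≈ -0.82 * 6.3275 ≈ -5.19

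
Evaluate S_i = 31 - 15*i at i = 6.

S_6 = 31 + -15*6 = 31 + -90 = -59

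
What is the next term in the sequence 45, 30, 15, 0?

Differences: 30 - 45 = -15
This is an arithmetic sequence with common difference d = -15.
Next term = 0 + -15 = -15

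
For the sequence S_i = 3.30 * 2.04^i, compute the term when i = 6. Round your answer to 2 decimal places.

S_6 = 3.3 * 2.04^6 ≈ 3.3 * 72.0744 ≈ 237.85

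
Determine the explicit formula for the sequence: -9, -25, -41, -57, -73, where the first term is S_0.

Check differences: -25 - -9 = -16
-41 - -25 = -16
Common difference d = -16.
First term a = -9.
Formula: S_i = -9 - 16*i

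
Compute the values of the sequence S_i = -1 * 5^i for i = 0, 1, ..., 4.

This is a geometric sequence.
i=0: S_0 = -1 * 5^0 = -1
i=1: S_1 = -1 * 5^1 = -5
i=2: S_2 = -1 * 5^2 = -25
i=3: S_3 = -1 * 5^3 = -125
i=4: S_4 = -1 * 5^4 = -625
The first 5 terms are: [-1, -5, -25, -125, -625]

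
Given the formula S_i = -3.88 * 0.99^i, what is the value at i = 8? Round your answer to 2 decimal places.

S_8 = -3.88 * 0.99^8 ≈ -3.88 * 0.9227 ≈ -3.58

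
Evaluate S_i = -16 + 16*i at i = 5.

S_5 = -16 + 16*5 = -16 + 80 = 64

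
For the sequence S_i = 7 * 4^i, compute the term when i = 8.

S_8 = 7 * 4^8 = 7 * 65536 = 458752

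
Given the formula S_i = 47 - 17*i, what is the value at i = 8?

S_8 = 47 + -17*8 = 47 + -136 = -89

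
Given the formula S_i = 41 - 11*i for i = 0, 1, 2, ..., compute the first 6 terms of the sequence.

This is an arithmetic sequence.
i=0: S_0 = 41 + -11*0 = 41
i=1: S_1 = 41 + -11*1 = 30
i=2: S_2 = 41 + -11*2 = 19
i=3: S_3 = 41 + -11*3 = 8
i=4: S_4 = 41 + -11*4 = -3
i=5: S_5 = 41 + -11*5 = -14
The first 6 terms are: [41, 30, 19, 8, -3, -14]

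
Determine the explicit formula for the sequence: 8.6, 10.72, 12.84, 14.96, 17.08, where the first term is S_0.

Check differences: 10.72 - 8.6 = 2.12
12.84 - 10.72 = 2.12
Common difference d = 2.12.
First term a = 8.6.
Formula: S_i = 8.60 + 2.12*i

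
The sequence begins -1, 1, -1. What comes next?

Ratios: 1 / -1 = -1.0
This is a geometric sequence with common ratio r = -1.
Next term = -1 * -1 = 1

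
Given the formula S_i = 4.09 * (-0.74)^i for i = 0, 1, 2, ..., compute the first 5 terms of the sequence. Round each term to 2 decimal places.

This is a geometric sequence.
i=0: S_0 = 4.09 * (-0.74)^0 = 4.09
i=1: S_1 = 4.09 * (-0.74)^1 ≈ -3.03
i=2: S_2 = 4.09 * (-0.74)^2 ≈ 2.24
i=3: S_3 = 4.09 * (-0.74)^3 ≈ -1.66
i=4: S_4 = 4.09 * (-0.74)^4 ≈ 1.23
The first 5 terms are: [4.09, -3.03, 2.24, -1.66, 1.23]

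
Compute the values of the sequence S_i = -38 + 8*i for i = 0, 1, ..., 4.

This is an arithmetic sequence.
i=0: S_0 = -38 + 8*0 = -38
i=1: S_1 = -38 + 8*1 = -30
i=2: S_2 = -38 + 8*2 = -22
i=3: S_3 = -38 + 8*3 = -14
i=4: S_4 = -38 + 8*4 = -6
The first 5 terms are: [-38, -30, -22, -14, -6]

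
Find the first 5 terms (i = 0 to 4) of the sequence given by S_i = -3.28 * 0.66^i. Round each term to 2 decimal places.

This is a geometric sequence.
i=0: S_0 = -3.28 * 0.66^0 = -3.28
i=1: S_1 = -3.28 * 0.66^1 ≈ -2.16
i=2: S_2 = -3.28 * 0.66^2 ≈ -1.43
i=3: S_3 = -3.28 * 0.66^3 ≈ -0.94
i=4: S_4 = -3.28 * 0.66^4 ≈ -0.62
The first 5 terms are: [-3.28, -2.16, -1.43, -0.94, -0.62]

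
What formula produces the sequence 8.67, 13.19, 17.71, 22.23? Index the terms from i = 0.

Check differences: 13.19 - 8.67 = 4.52
17.71 - 13.19 = 4.52
Common difference d = 4.52.
First term a = 8.67.
Formula: S_i = 8.67 + 4.52*i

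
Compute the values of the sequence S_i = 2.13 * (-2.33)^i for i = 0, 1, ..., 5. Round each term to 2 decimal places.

This is a geometric sequence.
i=0: S_0 = 2.13 * (-2.33)^0 = 2.13
i=1: S_1 = 2.13 * (-2.33)^1 ≈ -4.96
i=2: S_2 = 2.13 * (-2.33)^2 ≈ 11.56
i=3: S_3 = 2.13 * (-2.33)^3 ≈ -26.94
i=4: S_4 = 2.13 * (-2.33)^4 ≈ 62.78
i=5: S_5 = 2.13 * (-2.33)^5 ≈ -146.27
The first 6 terms are: [2.13, -4.96, 11.56, -26.94, 62.78, -146.27]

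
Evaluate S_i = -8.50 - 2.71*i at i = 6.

S_6 = -8.5 + -2.71*6 = -8.5 + -16.26 = -24.76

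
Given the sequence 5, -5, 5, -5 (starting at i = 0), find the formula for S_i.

Check ratios: -5 / 5 = -1.0
Common ratio r = -1.
First term a = 5.
Formula: S_i = 5 * (-1)^i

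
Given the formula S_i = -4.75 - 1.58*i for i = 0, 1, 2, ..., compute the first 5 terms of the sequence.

This is an arithmetic sequence.
i=0: S_0 = -4.75 + -1.58*0 = -4.75
i=1: S_1 = -4.75 + -1.58*1 = -6.33
i=2: S_2 = -4.75 + -1.58*2 = -7.91
i=3: S_3 = -4.75 + -1.58*3 = -9.49
i=4: S_4 = -4.75 + -1.58*4 = -11.07
The first 5 terms are: [-4.75, -6.33, -7.91, -9.49, -11.07]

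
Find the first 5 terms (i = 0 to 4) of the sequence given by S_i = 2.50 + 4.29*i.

This is an arithmetic sequence.
i=0: S_0 = 2.5 + 4.29*0 = 2.5
i=1: S_1 = 2.5 + 4.29*1 = 6.79
i=2: S_2 = 2.5 + 4.29*2 = 11.08
i=3: S_3 = 2.5 + 4.29*3 = 15.37
i=4: S_4 = 2.5 + 4.29*4 = 19.66
The first 5 terms are: [2.5, 6.79, 11.08, 15.37, 19.66]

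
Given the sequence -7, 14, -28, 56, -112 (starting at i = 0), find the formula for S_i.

Check ratios: 14 / -7 = -2.0
Common ratio r = -2.
First term a = -7.
Formula: S_i = -7 * (-2)^i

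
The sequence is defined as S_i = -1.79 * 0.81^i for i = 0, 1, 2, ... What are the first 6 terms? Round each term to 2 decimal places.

This is a geometric sequence.
i=0: S_0 = -1.79 * 0.81^0 = -1.79
i=1: S_1 = -1.79 * 0.81^1 ≈ -1.45
i=2: S_2 = -1.79 * 0.81^2 ≈ -1.17
i=3: S_3 = -1.79 * 0.81^3 ≈ -0.95
i=4: S_4 = -1.79 * 0.81^4 ≈ -0.77
i=5: S_5 = -1.79 * 0.81^5 ≈ -0.62
The first 6 terms are: [-1.79, -1.45, -1.17, -0.95, -0.77, -0.62]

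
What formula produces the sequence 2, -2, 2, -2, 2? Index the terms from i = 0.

Check ratios: -2 / 2 = -1.0
Common ratio r = -1.
First term a = 2.
Formula: S_i = 2 * (-1)^i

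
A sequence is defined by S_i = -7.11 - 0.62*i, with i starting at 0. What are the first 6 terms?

This is an arithmetic sequence.
i=0: S_0 = -7.11 + -0.62*0 = -7.11
i=1: S_1 = -7.11 + -0.62*1 = -7.73
i=2: S_2 = -7.11 + -0.62*2 = -8.35
i=3: S_3 = -7.11 + -0.62*3 = -8.97
i=4: S_4 = -7.11 + -0.62*4 = -9.59
i=5: S_5 = -7.11 + -0.62*5 = -10.21
The first 6 terms are: [-7.11, -7.73, -8.35, -8.97, -9.59, -10.21]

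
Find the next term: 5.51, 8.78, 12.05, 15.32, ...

Differences: 8.78 - 5.51 = 3.27
This is an arithmetic sequence with common difference d = 3.27.
Next term = 15.32 + 3.27 = 18.59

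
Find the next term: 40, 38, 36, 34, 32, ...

Differences: 38 - 40 = -2
This is an arithmetic sequence with common difference d = -2.
Next term = 32 + -2 = 30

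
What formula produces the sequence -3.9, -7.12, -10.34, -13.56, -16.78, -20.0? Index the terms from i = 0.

Check differences: -7.12 - -3.9 = -3.22
-10.34 - -7.12 = -3.22
Common difference d = -3.22.
First term a = -3.9.
Formula: S_i = -3.90 - 3.22*i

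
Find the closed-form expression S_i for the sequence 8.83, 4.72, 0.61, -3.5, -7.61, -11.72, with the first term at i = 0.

Check differences: 4.72 - 8.83 = -4.11
0.61 - 4.72 = -4.11
Common difference d = -4.11.
First term a = 8.83.
Formula: S_i = 8.83 - 4.11*i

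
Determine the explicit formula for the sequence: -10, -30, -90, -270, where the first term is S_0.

Check ratios: -30 / -10 = 3.0
Common ratio r = 3.
First term a = -10.
Formula: S_i = -10 * 3^i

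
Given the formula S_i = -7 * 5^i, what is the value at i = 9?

S_9 = -7 * 5^9 = -7 * 1953125 = -13671875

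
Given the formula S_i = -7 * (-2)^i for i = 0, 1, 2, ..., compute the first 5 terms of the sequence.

This is a geometric sequence.
i=0: S_0 = -7 * (-2)^0 = -7
i=1: S_1 = -7 * (-2)^1 = 14
i=2: S_2 = -7 * (-2)^2 = -28
i=3: S_3 = -7 * (-2)^3 = 56
i=4: S_4 = -7 * (-2)^4 = -112
The first 5 terms are: [-7, 14, -28, 56, -112]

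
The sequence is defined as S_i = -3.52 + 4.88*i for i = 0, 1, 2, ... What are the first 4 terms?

This is an arithmetic sequence.
i=0: S_0 = -3.52 + 4.88*0 = -3.52
i=1: S_1 = -3.52 + 4.88*1 = 1.36
i=2: S_2 = -3.52 + 4.88*2 = 6.24
i=3: S_3 = -3.52 + 4.88*3 = 11.12
The first 4 terms are: [-3.52, 1.36, 6.24, 11.12]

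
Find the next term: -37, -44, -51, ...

Differences: -44 - -37 = -7
This is an arithmetic sequence with common difference d = -7.
Next term = -51 + -7 = -58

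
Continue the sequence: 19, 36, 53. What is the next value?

Differences: 36 - 19 = 17
This is an arithmetic sequence with common difference d = 17.
Next term = 53 + 17 = 70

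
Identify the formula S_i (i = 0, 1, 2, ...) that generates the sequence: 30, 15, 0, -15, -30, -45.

Check differences: 15 - 30 = -15
0 - 15 = -15
Common difference d = -15.
First term a = 30.
Formula: S_i = 30 - 15*i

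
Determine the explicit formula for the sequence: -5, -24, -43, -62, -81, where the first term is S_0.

Check differences: -24 - -5 = -19
-43 - -24 = -19
Common difference d = -19.
First term a = -5.
Formula: S_i = -5 - 19*i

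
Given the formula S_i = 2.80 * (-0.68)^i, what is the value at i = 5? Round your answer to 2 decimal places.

S_5 = 2.8 * (-0.68)^5 ≈ 2.8 * -0.1454 ≈ -0.41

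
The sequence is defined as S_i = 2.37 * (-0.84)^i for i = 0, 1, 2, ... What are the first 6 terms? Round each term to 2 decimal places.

This is a geometric sequence.
i=0: S_0 = 2.37 * (-0.84)^0 = 2.37
i=1: S_1 = 2.37 * (-0.84)^1 ≈ -1.99
i=2: S_2 = 2.37 * (-0.84)^2 ≈ 1.67
i=3: S_3 = 2.37 * (-0.84)^3 ≈ -1.4
i=4: S_4 = 2.37 * (-0.84)^4 ≈ 1.18
i=5: S_5 = 2.37 * (-0.84)^5 ≈ -0.99
The first 6 terms are: [2.37, -1.99, 1.67, -1.4, 1.18, -0.99]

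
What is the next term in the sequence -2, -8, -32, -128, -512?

Ratios: -8 / -2 = 4.0
This is a geometric sequence with common ratio r = 4.
Next term = -512 * 4 = -2048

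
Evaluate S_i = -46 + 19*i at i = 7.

S_7 = -46 + 19*7 = -46 + 133 = 87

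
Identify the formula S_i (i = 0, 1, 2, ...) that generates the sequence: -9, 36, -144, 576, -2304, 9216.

Check ratios: 36 / -9 = -4.0
Common ratio r = -4.
First term a = -9.
Formula: S_i = -9 * (-4)^i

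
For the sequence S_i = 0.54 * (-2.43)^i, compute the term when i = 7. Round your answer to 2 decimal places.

S_7 = 0.54 * (-2.43)^7 ≈ 0.54 * -500.3155 ≈ -270.17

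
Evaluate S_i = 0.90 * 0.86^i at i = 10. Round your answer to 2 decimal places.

S_10 = 0.9 * 0.86^10 ≈ 0.9 * 0.2213 ≈ 0.2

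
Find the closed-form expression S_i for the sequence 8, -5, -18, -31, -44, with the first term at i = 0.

Check differences: -5 - 8 = -13
-18 - -5 = -13
Common difference d = -13.
First term a = 8.
Formula: S_i = 8 - 13*i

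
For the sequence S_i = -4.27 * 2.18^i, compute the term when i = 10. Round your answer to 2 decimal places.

S_10 = -4.27 * 2.18^10 ≈ -4.27 * 2424.1804 ≈ -10351.25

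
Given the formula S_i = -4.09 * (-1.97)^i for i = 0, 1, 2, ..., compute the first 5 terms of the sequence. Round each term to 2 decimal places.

This is a geometric sequence.
i=0: S_0 = -4.09 * (-1.97)^0 = -4.09
i=1: S_1 = -4.09 * (-1.97)^1 ≈ 8.06
i=2: S_2 = -4.09 * (-1.97)^2 ≈ -15.87
i=3: S_3 = -4.09 * (-1.97)^3 ≈ 31.27
i=4: S_4 = -4.09 * (-1.97)^4 ≈ -61.6
The first 5 terms are: [-4.09, 8.06, -15.87, 31.27, -61.6]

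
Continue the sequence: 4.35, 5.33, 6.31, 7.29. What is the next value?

Differences: 5.33 - 4.35 = 0.98
This is an arithmetic sequence with common difference d = 0.98.
Next term = 7.29 + 0.98 = 8.27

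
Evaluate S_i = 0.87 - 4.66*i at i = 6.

S_6 = 0.87 + -4.66*6 = 0.87 + -27.96 = -27.09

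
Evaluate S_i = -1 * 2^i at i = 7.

S_7 = -1 * 2^7 = -1 * 128 = -128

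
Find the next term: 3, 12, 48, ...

Ratios: 12 / 3 = 4.0
This is a geometric sequence with common ratio r = 4.
Next term = 48 * 4 = 192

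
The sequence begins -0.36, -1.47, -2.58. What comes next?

Differences: -1.47 - -0.36 = -1.11
This is an arithmetic sequence with common difference d = -1.11.
Next term = -2.58 + -1.11 = -3.69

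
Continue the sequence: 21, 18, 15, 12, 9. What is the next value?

Differences: 18 - 21 = -3
This is an arithmetic sequence with common difference d = -3.
Next term = 9 + -3 = 6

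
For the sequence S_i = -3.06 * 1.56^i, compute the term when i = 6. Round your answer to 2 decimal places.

S_6 = -3.06 * 1.56^6 ≈ -3.06 * 14.4128 ≈ -44.1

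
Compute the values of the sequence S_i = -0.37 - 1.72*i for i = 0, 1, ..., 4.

This is an arithmetic sequence.
i=0: S_0 = -0.37 + -1.72*0 = -0.37
i=1: S_1 = -0.37 + -1.72*1 = -2.09
i=2: S_2 = -0.37 + -1.72*2 = -3.81
i=3: S_3 = -0.37 + -1.72*3 = -5.53
i=4: S_4 = -0.37 + -1.72*4 = -7.25
The first 5 terms are: [-0.37, -2.09, -3.81, -5.53, -7.25]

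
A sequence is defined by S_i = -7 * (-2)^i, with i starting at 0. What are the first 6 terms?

This is a geometric sequence.
i=0: S_0 = -7 * (-2)^0 = -7
i=1: S_1 = -7 * (-2)^1 = 14
i=2: S_2 = -7 * (-2)^2 = -28
i=3: S_3 = -7 * (-2)^3 = 56
i=4: S_4 = -7 * (-2)^4 = -112
i=5: S_5 = -7 * (-2)^5 = 224
The first 6 terms are: [-7, 14, -28, 56, -112, 224]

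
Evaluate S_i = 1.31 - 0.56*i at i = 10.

S_10 = 1.31 + -0.56*10 = 1.31 + -5.6 = -4.29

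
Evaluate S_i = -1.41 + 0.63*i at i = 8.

S_8 = -1.41 + 0.63*8 = -1.41 + 5.04 = 3.63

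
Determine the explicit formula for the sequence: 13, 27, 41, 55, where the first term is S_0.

Check differences: 27 - 13 = 14
41 - 27 = 14
Common difference d = 14.
First term a = 13.
Formula: S_i = 13 + 14*i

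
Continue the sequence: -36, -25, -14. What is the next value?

Differences: -25 - -36 = 11
This is an arithmetic sequence with common difference d = 11.
Next term = -14 + 11 = -3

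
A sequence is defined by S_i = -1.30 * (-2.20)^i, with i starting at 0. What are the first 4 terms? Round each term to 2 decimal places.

This is a geometric sequence.
i=0: S_0 = -1.3 * (-2.2)^0 = -1.3
i=1: S_1 = -1.3 * (-2.2)^1 = 2.86
i=2: S_2 = -1.3 * (-2.2)^2 ≈ -6.29
i=3: S_3 = -1.3 * (-2.2)^3 ≈ 13.84
The first 4 terms are: [-1.3, 2.86, -6.29, 13.84]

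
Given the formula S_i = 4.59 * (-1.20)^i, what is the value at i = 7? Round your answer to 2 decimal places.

S_7 = 4.59 * (-1.2)^7 ≈ 4.59 * -3.5832 ≈ -16.45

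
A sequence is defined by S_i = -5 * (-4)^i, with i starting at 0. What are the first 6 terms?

This is a geometric sequence.
i=0: S_0 = -5 * (-4)^0 = -5
i=1: S_1 = -5 * (-4)^1 = 20
i=2: S_2 = -5 * (-4)^2 = -80
i=3: S_3 = -5 * (-4)^3 = 320
i=4: S_4 = -5 * (-4)^4 = -1280
i=5: S_5 = -5 * (-4)^5 = 5120
The first 6 terms are: [-5, 20, -80, 320, -1280, 5120]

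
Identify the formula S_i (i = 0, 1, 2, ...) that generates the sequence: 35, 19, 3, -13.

Check differences: 19 - 35 = -16
3 - 19 = -16
Common difference d = -16.
First term a = 35.
Formula: S_i = 35 - 16*i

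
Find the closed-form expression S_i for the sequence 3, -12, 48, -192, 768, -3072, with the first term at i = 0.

Check ratios: -12 / 3 = -4.0
Common ratio r = -4.
First term a = 3.
Formula: S_i = 3 * (-4)^i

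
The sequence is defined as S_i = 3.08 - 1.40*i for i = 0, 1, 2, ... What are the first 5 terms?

This is an arithmetic sequence.
i=0: S_0 = 3.08 + -1.4*0 = 3.08
i=1: S_1 = 3.08 + -1.4*1 = 1.68
i=2: S_2 = 3.08 + -1.4*2 = 0.28
i=3: S_3 = 3.08 + -1.4*3 = -1.12
i=4: S_4 = 3.08 + -1.4*4 = -2.52
The first 5 terms are: [3.08, 1.68, 0.28, -1.12, -2.52]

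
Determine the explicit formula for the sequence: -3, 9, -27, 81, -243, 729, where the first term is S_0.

Check ratios: 9 / -3 = -3.0
Common ratio r = -3.
First term a = -3.
Formula: S_i = -3 * (-3)^i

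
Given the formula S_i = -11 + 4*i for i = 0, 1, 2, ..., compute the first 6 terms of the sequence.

This is an arithmetic sequence.
i=0: S_0 = -11 + 4*0 = -11
i=1: S_1 = -11 + 4*1 = -7
i=2: S_2 = -11 + 4*2 = -3
i=3: S_3 = -11 + 4*3 = 1
i=4: S_4 = -11 + 4*4 = 5
i=5: S_5 = -11 + 4*5 = 9
The first 6 terms are: [-11, -7, -3, 1, 5, 9]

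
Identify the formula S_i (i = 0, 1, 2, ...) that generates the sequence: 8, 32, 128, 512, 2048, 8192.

Check ratios: 32 / 8 = 4.0
Common ratio r = 4.
First term a = 8.
Formula: S_i = 8 * 4^i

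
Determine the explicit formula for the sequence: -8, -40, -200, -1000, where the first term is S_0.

Check ratios: -40 / -8 = 5.0
Common ratio r = 5.
First term a = -8.
Formula: S_i = -8 * 5^i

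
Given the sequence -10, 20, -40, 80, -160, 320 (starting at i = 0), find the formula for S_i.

Check ratios: 20 / -10 = -2.0
Common ratio r = -2.
First term a = -10.
Formula: S_i = -10 * (-2)^i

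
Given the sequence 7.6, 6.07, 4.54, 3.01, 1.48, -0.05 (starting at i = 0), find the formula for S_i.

Check differences: 6.07 - 7.6 = -1.53
4.54 - 6.07 = -1.53
Common difference d = -1.53.
First term a = 7.6.
Formula: S_i = 7.60 - 1.53*i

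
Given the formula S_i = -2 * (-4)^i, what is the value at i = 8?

S_8 = -2 * (-4)^8 = -2 * 65536 = -131072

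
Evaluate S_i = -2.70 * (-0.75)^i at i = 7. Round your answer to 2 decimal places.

S_7 = -2.7 * (-0.75)^7 ≈ -2.7 * -0.1335 ≈ 0.36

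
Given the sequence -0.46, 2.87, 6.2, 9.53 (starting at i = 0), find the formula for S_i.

Check differences: 2.87 - -0.46 = 3.33
6.2 - 2.87 = 3.33
Common difference d = 3.33.
First term a = -0.46.
Formula: S_i = -0.46 + 3.33*i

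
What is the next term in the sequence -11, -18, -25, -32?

Differences: -18 - -11 = -7
This is an arithmetic sequence with common difference d = -7.
Next term = -32 + -7 = -39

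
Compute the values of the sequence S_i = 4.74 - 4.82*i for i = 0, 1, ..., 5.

This is an arithmetic sequence.
i=0: S_0 = 4.74 + -4.82*0 = 4.74
i=1: S_1 = 4.74 + -4.82*1 = -0.08
i=2: S_2 = 4.74 + -4.82*2 = -4.9
i=3: S_3 = 4.74 + -4.82*3 = -9.72
i=4: S_4 = 4.74 + -4.82*4 = -14.54
i=5: S_5 = 4.74 + -4.82*5 = -19.36
The first 6 terms are: [4.74, -0.08, -4.9, -9.72, -14.54, -19.36]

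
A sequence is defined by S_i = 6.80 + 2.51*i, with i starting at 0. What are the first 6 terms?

This is an arithmetic sequence.
i=0: S_0 = 6.8 + 2.51*0 = 6.8
i=1: S_1 = 6.8 + 2.51*1 = 9.31
i=2: S_2 = 6.8 + 2.51*2 = 11.82
i=3: S_3 = 6.8 + 2.51*3 = 14.33
i=4: S_4 = 6.8 + 2.51*4 = 16.84
i=5: S_5 = 6.8 + 2.51*5 = 19.35
The first 6 terms are: [6.8, 9.31, 11.82, 14.33, 16.84, 19.35]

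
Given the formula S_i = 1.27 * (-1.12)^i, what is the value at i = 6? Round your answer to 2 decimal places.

S_6 = 1.27 * (-1.12)^6 ≈ 1.27 * 1.9738 ≈ 2.51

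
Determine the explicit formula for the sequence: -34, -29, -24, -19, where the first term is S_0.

Check differences: -29 - -34 = 5
-24 - -29 = 5
Common difference d = 5.
First term a = -34.
Formula: S_i = -34 + 5*i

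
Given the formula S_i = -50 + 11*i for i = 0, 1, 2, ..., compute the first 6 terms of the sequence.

This is an arithmetic sequence.
i=0: S_0 = -50 + 11*0 = -50
i=1: S_1 = -50 + 11*1 = -39
i=2: S_2 = -50 + 11*2 = -28
i=3: S_3 = -50 + 11*3 = -17
i=4: S_4 = -50 + 11*4 = -6
i=5: S_5 = -50 + 11*5 = 5
The first 6 terms are: [-50, -39, -28, -17, -6, 5]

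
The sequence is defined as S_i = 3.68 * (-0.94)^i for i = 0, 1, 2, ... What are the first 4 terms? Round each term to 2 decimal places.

This is a geometric sequence.
i=0: S_0 = 3.68 * (-0.94)^0 = 3.68
i=1: S_1 = 3.68 * (-0.94)^1 ≈ -3.46
i=2: S_2 = 3.68 * (-0.94)^2 ≈ 3.25
i=3: S_3 = 3.68 * (-0.94)^3 ≈ -3.06
The first 4 terms are: [3.68, -3.46, 3.25, -3.06]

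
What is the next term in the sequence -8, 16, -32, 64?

Ratios: 16 / -8 = -2.0
This is a geometric sequence with common ratio r = -2.
Next term = 64 * -2 = -128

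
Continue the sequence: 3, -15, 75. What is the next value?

Ratios: -15 / 3 = -5.0
This is a geometric sequence with common ratio r = -5.
Next term = 75 * -5 = -375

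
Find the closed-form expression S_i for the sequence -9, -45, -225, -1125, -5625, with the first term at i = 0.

Check ratios: -45 / -9 = 5.0
Common ratio r = 5.
First term a = -9.
Formula: S_i = -9 * 5^i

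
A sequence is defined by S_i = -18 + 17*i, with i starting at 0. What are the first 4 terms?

This is an arithmetic sequence.
i=0: S_0 = -18 + 17*0 = -18
i=1: S_1 = -18 + 17*1 = -1
i=2: S_2 = -18 + 17*2 = 16
i=3: S_3 = -18 + 17*3 = 33
The first 4 terms are: [-18, -1, 16, 33]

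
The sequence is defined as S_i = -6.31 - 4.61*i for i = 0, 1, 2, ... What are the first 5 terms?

This is an arithmetic sequence.
i=0: S_0 = -6.31 + -4.61*0 = -6.31
i=1: S_1 = -6.31 + -4.61*1 = -10.92
i=2: S_2 = -6.31 + -4.61*2 = -15.53
i=3: S_3 = -6.31 + -4.61*3 = -20.14
i=4: S_4 = -6.31 + -4.61*4 = -24.75
The first 5 terms are: [-6.31, -10.92, -15.53, -20.14, -24.75]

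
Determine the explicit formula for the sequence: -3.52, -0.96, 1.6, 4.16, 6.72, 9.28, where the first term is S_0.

Check differences: -0.96 - -3.52 = 2.56
1.6 - -0.96 = 2.56
Common difference d = 2.56.
First term a = -3.52.
Formula: S_i = -3.52 + 2.56*i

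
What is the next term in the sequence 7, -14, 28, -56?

Ratios: -14 / 7 = -2.0
This is a geometric sequence with common ratio r = -2.
Next term = -56 * -2 = 112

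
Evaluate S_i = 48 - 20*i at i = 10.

S_10 = 48 + -20*10 = 48 + -200 = -152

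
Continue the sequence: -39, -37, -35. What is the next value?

Differences: -37 - -39 = 2
This is an arithmetic sequence with common difference d = 2.
Next term = -35 + 2 = -33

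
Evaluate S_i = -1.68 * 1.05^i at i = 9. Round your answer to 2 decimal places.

S_9 = -1.68 * 1.05^9 ≈ -1.68 * 1.5513 ≈ -2.61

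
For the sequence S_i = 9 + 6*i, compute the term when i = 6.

S_6 = 9 + 6*6 = 9 + 36 = 45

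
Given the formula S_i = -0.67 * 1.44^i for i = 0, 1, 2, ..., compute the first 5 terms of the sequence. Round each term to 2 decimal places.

This is a geometric sequence.
i=0: S_0 = -0.67 * 1.44^0 = -0.67
i=1: S_1 = -0.67 * 1.44^1 ≈ -0.96
i=2: S_2 = -0.67 * 1.44^2 ≈ -1.39
i=3: S_3 = -0.67 * 1.44^3 ≈ -2.0
i=4: S_4 = -0.67 * 1.44^4 ≈ -2.88
The first 5 terms are: [-0.67, -0.96, -1.39, -2.0, -2.88]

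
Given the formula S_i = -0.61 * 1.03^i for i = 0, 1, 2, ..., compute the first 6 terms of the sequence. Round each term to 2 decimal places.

This is a geometric sequence.
i=0: S_0 = -0.61 * 1.03^0 = -0.61
i=1: S_1 = -0.61 * 1.03^1 ≈ -0.63
i=2: S_2 = -0.61 * 1.03^2 ≈ -0.65
i=3: S_3 = -0.61 * 1.03^3 ≈ -0.67
i=4: S_4 = -0.61 * 1.03^4 ≈ -0.69
i=5: S_5 = -0.61 * 1.03^5 ≈ -0.71
The first 6 terms are: [-0.61, -0.63, -0.65, -0.67, -0.69, -0.71]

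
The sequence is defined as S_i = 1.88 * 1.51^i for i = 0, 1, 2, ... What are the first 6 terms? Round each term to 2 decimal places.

This is a geometric sequence.
i=0: S_0 = 1.88 * 1.51^0 = 1.88
i=1: S_1 = 1.88 * 1.51^1 ≈ 2.84
i=2: S_2 = 1.88 * 1.51^2 ≈ 4.29
i=3: S_3 = 1.88 * 1.51^3 ≈ 6.47
i=4: S_4 = 1.88 * 1.51^4 ≈ 9.77
i=5: S_5 = 1.88 * 1.51^5 ≈ 14.76
The first 6 terms are: [1.88, 2.84, 4.29, 6.47, 9.77, 14.76]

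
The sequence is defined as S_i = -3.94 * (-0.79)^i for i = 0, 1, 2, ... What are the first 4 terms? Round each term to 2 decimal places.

This is a geometric sequence.
i=0: S_0 = -3.94 * (-0.79)^0 = -3.94
i=1: S_1 = -3.94 * (-0.79)^1 ≈ 3.11
i=2: S_2 = -3.94 * (-0.79)^2 ≈ -2.46
i=3: S_3 = -3.94 * (-0.79)^3 ≈ 1.94
The first 4 terms are: [-3.94, 3.11, -2.46, 1.94]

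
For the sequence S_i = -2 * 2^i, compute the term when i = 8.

S_8 = -2 * 2^8 = -2 * 256 = -512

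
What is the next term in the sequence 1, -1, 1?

Ratios: -1 / 1 = -1.0
This is a geometric sequence with common ratio r = -1.
Next term = 1 * -1 = -1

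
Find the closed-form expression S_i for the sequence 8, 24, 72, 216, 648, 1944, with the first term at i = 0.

Check ratios: 24 / 8 = 3.0
Common ratio r = 3.
First term a = 8.
Formula: S_i = 8 * 3^i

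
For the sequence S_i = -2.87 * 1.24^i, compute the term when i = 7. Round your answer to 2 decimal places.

S_7 = -2.87 * 1.24^7 ≈ -2.87 * 4.5077 ≈ -12.94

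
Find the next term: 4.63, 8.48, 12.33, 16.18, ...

Differences: 8.48 - 4.63 = 3.85
This is an arithmetic sequence with common difference d = 3.85.
Next term = 16.18 + 3.85 = 20.03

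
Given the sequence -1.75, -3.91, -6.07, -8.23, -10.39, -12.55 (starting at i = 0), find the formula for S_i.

Check differences: -3.91 - -1.75 = -2.16
-6.07 - -3.91 = -2.16
Common difference d = -2.16.
First term a = -1.75.
Formula: S_i = -1.75 - 2.16*i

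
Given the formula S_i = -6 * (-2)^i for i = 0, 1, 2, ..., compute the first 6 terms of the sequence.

This is a geometric sequence.
i=0: S_0 = -6 * (-2)^0 = -6
i=1: S_1 = -6 * (-2)^1 = 12
i=2: S_2 = -6 * (-2)^2 = -24
i=3: S_3 = -6 * (-2)^3 = 48
i=4: S_4 = -6 * (-2)^4 = -96
i=5: S_5 = -6 * (-2)^5 = 192
The first 6 terms are: [-6, 12, -24, 48, -96, 192]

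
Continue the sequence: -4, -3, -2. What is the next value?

Differences: -3 - -4 = 1
This is an arithmetic sequence with common difference d = 1.
Next term = -2 + 1 = -1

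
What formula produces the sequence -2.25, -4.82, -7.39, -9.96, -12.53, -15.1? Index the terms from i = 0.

Check differences: -4.82 - -2.25 = -2.57
-7.39 - -4.82 = -2.57
Common difference d = -2.57.
First term a = -2.25.
Formula: S_i = -2.25 - 2.57*i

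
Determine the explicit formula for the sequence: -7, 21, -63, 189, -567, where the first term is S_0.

Check ratios: 21 / -7 = -3.0
Common ratio r = -3.
First term a = -7.
Formula: S_i = -7 * (-3)^i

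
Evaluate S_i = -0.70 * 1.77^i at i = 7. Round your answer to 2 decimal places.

S_7 = -0.7 * 1.77^7 ≈ -0.7 * 54.4268 ≈ -38.1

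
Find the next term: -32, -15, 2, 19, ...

Differences: -15 - -32 = 17
This is an arithmetic sequence with common difference d = 17.
Next term = 19 + 17 = 36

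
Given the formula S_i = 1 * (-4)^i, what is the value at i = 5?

S_5 = 1 * (-4)^5 = 1 * -1024 = -1024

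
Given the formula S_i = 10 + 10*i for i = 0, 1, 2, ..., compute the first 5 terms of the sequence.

This is an arithmetic sequence.
i=0: S_0 = 10 + 10*0 = 10
i=1: S_1 = 10 + 10*1 = 20
i=2: S_2 = 10 + 10*2 = 30
i=3: S_3 = 10 + 10*3 = 40
i=4: S_4 = 10 + 10*4 = 50
The first 5 terms are: [10, 20, 30, 40, 50]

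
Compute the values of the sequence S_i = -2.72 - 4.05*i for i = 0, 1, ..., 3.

This is an arithmetic sequence.
i=0: S_0 = -2.72 + -4.05*0 = -2.72
i=1: S_1 = -2.72 + -4.05*1 = -6.77
i=2: S_2 = -2.72 + -4.05*2 = -10.82
i=3: S_3 = -2.72 + -4.05*3 = -14.87
The first 4 terms are: [-2.72, -6.77, -10.82, -14.87]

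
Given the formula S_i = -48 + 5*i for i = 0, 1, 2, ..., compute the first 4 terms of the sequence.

This is an arithmetic sequence.
i=0: S_0 = -48 + 5*0 = -48
i=1: S_1 = -48 + 5*1 = -43
i=2: S_2 = -48 + 5*2 = -38
i=3: S_3 = -48 + 5*3 = -33
The first 4 terms are: [-48, -43, -38, -33]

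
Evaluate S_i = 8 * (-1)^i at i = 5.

S_5 = 8 * (-1)^5 = 8 * -1 = -8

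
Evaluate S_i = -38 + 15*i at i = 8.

S_8 = -38 + 15*8 = -38 + 120 = 82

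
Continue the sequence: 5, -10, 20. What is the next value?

Ratios: -10 / 5 = -2.0
This is a geometric sequence with common ratio r = -2.
Next term = 20 * -2 = -40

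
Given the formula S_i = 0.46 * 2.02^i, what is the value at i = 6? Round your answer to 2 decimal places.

S_6 = 0.46 * 2.02^6 ≈ 0.46 * 67.9373 ≈ 31.25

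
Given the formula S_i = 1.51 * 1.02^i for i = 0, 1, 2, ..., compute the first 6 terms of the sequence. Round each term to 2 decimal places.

This is a geometric sequence.
i=0: S_0 = 1.51 * 1.02^0 = 1.51
i=1: S_1 = 1.51 * 1.02^1 ≈ 1.54
i=2: S_2 = 1.51 * 1.02^2 ≈ 1.57
i=3: S_3 = 1.51 * 1.02^3 ≈ 1.6
i=4: S_4 = 1.51 * 1.02^4 ≈ 1.63
i=5: S_5 = 1.51 * 1.02^5 ≈ 1.67
The first 6 terms are: [1.51, 1.54, 1.57, 1.6, 1.63, 1.67]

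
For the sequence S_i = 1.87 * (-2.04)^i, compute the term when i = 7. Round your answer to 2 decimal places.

S_7 = 1.87 * (-2.04)^7 ≈ 1.87 * -147.0318 ≈ -274.95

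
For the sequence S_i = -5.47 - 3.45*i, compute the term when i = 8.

S_8 = -5.47 + -3.45*8 = -5.47 + -27.6 = -33.07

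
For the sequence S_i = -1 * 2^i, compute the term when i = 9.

S_9 = -1 * 2^9 = -1 * 512 = -512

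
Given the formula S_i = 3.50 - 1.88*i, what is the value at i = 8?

S_8 = 3.5 + -1.88*8 = 3.5 + -15.04 = -11.54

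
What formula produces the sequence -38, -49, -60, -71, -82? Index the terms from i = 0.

Check differences: -49 - -38 = -11
-60 - -49 = -11
Common difference d = -11.
First term a = -38.
Formula: S_i = -38 - 11*i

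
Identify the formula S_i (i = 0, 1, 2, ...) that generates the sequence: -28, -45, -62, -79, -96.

Check differences: -45 - -28 = -17
-62 - -45 = -17
Common difference d = -17.
First term a = -28.
Formula: S_i = -28 - 17*i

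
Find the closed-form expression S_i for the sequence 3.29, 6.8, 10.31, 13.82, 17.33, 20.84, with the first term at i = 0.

Check differences: 6.8 - 3.29 = 3.51
10.31 - 6.8 = 3.51
Common difference d = 3.51.
First term a = 3.29.
Formula: S_i = 3.29 + 3.51*i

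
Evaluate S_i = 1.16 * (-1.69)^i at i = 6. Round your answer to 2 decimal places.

S_6 = 1.16 * (-1.69)^6 ≈ 1.16 * 23.2981 ≈ 27.03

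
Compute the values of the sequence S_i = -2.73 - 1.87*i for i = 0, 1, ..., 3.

This is an arithmetic sequence.
i=0: S_0 = -2.73 + -1.87*0 = -2.73
i=1: S_1 = -2.73 + -1.87*1 = -4.6
i=2: S_2 = -2.73 + -1.87*2 = -6.47
i=3: S_3 = -2.73 + -1.87*3 = -8.34
The first 4 terms are: [-2.73, -4.6, -6.47, -8.34]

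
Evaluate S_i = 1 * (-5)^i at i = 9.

S_9 = 1 * (-5)^9 = 1 * -1953125 = -1953125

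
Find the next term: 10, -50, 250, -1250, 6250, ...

Ratios: -50 / 10 = -5.0
This is a geometric sequence with common ratio r = -5.
Next term = 6250 * -5 = -31250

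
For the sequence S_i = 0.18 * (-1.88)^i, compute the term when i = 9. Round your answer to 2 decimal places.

S_9 = 0.18 * (-1.88)^9 ≈ 0.18 * -293.3733 ≈ -52.81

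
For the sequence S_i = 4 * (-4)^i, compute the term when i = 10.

S_10 = 4 * (-4)^10 = 4 * 1048576 = 4194304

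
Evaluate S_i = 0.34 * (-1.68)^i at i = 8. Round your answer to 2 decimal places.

S_8 = 0.34 * (-1.68)^8 ≈ 0.34 * 63.4562 ≈ 21.58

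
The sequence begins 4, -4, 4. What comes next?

Ratios: -4 / 4 = -1.0
This is a geometric sequence with common ratio r = -1.
Next term = 4 * -1 = -4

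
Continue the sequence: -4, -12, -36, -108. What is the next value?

Ratios: -12 / -4 = 3.0
This is a geometric sequence with common ratio r = 3.
Next term = -108 * 3 = -324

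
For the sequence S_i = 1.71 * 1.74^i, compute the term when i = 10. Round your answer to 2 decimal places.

S_10 = 1.71 * 1.74^10 ≈ 1.71 * 254.3856 ≈ 435.0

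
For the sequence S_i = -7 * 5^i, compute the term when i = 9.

S_9 = -7 * 5^9 = -7 * 1953125 = -13671875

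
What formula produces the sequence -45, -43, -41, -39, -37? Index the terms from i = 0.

Check differences: -43 - -45 = 2
-41 - -43 = 2
Common difference d = 2.
First term a = -45.
Formula: S_i = -45 + 2*i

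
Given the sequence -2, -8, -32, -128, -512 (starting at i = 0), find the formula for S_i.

Check ratios: -8 / -2 = 4.0
Common ratio r = 4.
First term a = -2.
Formula: S_i = -2 * 4^i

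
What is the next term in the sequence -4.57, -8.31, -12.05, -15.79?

Differences: -8.31 - -4.57 = -3.74
This is an arithmetic sequence with common difference d = -3.74.
Next term = -15.79 + -3.74 = -19.53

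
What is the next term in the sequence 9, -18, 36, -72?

Ratios: -18 / 9 = -2.0
This is a geometric sequence with common ratio r = -2.
Next term = -72 * -2 = 144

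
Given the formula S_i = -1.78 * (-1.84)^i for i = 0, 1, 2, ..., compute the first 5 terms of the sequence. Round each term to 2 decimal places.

This is a geometric sequence.
i=0: S_0 = -1.78 * (-1.84)^0 = -1.78
i=1: S_1 = -1.78 * (-1.84)^1 ≈ 3.28
i=2: S_2 = -1.78 * (-1.84)^2 ≈ -6.03
i=3: S_3 = -1.78 * (-1.84)^3 ≈ 11.09
i=4: S_4 = -1.78 * (-1.84)^4 ≈ -20.4
The first 5 terms are: [-1.78, 3.28, -6.03, 11.09, -20.4]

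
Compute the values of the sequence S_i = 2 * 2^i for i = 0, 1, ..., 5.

This is a geometric sequence.
i=0: S_0 = 2 * 2^0 = 2
i=1: S_1 = 2 * 2^1 = 4
i=2: S_2 = 2 * 2^2 = 8
i=3: S_3 = 2 * 2^3 = 16
i=4: S_4 = 2 * 2^4 = 32
i=5: S_5 = 2 * 2^5 = 64
The first 6 terms are: [2, 4, 8, 16, 32, 64]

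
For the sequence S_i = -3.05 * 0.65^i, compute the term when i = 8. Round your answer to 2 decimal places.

S_8 = -3.05 * 0.65^8 ≈ -3.05 * 0.0319 ≈ -0.1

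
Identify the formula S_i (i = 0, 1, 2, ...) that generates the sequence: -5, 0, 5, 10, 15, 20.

Check differences: 0 - -5 = 5
5 - 0 = 5
Common difference d = 5.
First term a = -5.
Formula: S_i = -5 + 5*i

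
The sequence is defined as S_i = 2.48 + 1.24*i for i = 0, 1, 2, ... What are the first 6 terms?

This is an arithmetic sequence.
i=0: S_0 = 2.48 + 1.24*0 = 2.48
i=1: S_1 = 2.48 + 1.24*1 = 3.72
i=2: S_2 = 2.48 + 1.24*2 = 4.96
i=3: S_3 = 2.48 + 1.24*3 = 6.2
i=4: S_4 = 2.48 + 1.24*4 = 7.44
i=5: S_5 = 2.48 + 1.24*5 = 8.68
The first 6 terms are: [2.48, 3.72, 4.96, 6.2, 7.44, 8.68]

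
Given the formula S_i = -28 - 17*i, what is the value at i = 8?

S_8 = -28 + -17*8 = -28 + -136 = -164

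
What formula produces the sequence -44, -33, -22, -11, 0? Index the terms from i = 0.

Check differences: -33 - -44 = 11
-22 - -33 = 11
Common difference d = 11.
First term a = -44.
Formula: S_i = -44 + 11*i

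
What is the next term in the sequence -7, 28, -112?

Ratios: 28 / -7 = -4.0
This is a geometric sequence with common ratio r = -4.
Next term = -112 * -4 = 448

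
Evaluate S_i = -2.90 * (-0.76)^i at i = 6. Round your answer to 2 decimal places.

S_6 = -2.9 * (-0.76)^6 ≈ -2.9 * 0.1927 ≈ -0.56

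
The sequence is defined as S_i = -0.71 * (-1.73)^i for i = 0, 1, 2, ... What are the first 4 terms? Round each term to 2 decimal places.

This is a geometric sequence.
i=0: S_0 = -0.71 * (-1.73)^0 = -0.71
i=1: S_1 = -0.71 * (-1.73)^1 ≈ 1.23
i=2: S_2 = -0.71 * (-1.73)^2 ≈ -2.12
i=3: S_3 = -0.71 * (-1.73)^3 ≈ 3.68
The first 4 terms are: [-0.71, 1.23, -2.12, 3.68]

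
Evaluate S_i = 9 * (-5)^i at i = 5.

S_5 = 9 * (-5)^5 = 9 * -3125 = -28125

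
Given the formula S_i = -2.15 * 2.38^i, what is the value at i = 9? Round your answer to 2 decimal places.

S_9 = -2.15 * 2.38^9 ≈ -2.15 * 2450.1497 ≈ -5267.82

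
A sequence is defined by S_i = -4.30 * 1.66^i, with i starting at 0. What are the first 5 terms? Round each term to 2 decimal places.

This is a geometric sequence.
i=0: S_0 = -4.3 * 1.66^0 = -4.3
i=1: S_1 = -4.3 * 1.66^1 ≈ -7.14
i=2: S_2 = -4.3 * 1.66^2 ≈ -11.85
i=3: S_3 = -4.3 * 1.66^3 ≈ -19.67
i=4: S_4 = -4.3 * 1.66^4 ≈ -32.65
The first 5 terms are: [-4.3, -7.14, -11.85, -19.67, -32.65]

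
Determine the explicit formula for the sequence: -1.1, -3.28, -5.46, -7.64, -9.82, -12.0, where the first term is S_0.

Check differences: -3.28 - -1.1 = -2.18
-5.46 - -3.28 = -2.18
Common difference d = -2.18.
First term a = -1.1.
Formula: S_i = -1.10 - 2.18*i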